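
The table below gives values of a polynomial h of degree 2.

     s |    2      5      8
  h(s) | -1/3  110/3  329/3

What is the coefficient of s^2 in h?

Write h(s) = as^2 + bs + c. Substituting each data point gives a linear system:
  4a + 2b + c = -1/3
  25a + 5b + c = 110/3
  64a + 8b + c = 329/3
Solving the system yields a = 2, b = -5/3, c = -5.
So h(s) = 2s^2 - (5/3)s - 5.
The leading coefficient is 2.

2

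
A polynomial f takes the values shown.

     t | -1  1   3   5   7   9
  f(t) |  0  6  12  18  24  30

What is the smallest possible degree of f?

Forward differences of the values at t = -1, 1, 3, 5, 7, 9:
  f  : 0  6  12  18  24  30
  Δ  : 6  6  6  6  6
  Δ^2: 0  0  0  0
  Δ^3: 0  0  0
  Δ^4: 0  0
  Δ^5: 0
The first differences are constant (6) and nonzero, while all higher differences vanish, so the minimal degree is 1.

1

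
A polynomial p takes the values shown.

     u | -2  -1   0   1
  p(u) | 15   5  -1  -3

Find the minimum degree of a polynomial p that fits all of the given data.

2

Forward differences of the values at u = -2, -1, 0, 1:
  p  : 15  5  -1  -3
  Δ  : -10  -6  -2
  Δ^2: 4  4
  Δ^3: 0
The second differences are constant (4) and nonzero, while all higher differences vanish, so the minimal degree is 2.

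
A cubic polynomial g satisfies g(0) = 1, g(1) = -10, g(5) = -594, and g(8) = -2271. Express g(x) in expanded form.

Write g(x) = ax^3 + bx^2 + cx + d. Substituting each data point gives a linear system:
  d = 1
  a + b + c + d = -10
  125a + 25b + 5c + d = -594
  512a + 64b + 8c + d = -2271
Solving the system yields a = -4, b = -3, c = -4, d = 1.
So g(x) = -4x³ - 3x² - 4x + 1.
Check: g(8) = -2271. ✓

g(x) = -4x^3 - 3x^2 - 4x + 1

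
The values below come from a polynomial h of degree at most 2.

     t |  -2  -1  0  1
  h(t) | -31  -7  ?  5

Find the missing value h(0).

5

On equispaced nodes a degree-2 polynomial has vanishing third forward difference, so
  - h(-2) + 3·h(-1) - 3·h(0) + h(1) = 0.
Substituting the known values and solving for h(0):
  -3·h(0) = -15
  h(0) = 5.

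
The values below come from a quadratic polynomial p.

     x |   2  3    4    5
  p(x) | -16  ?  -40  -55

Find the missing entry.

-27

The 3 known points determine the degree-2 polynomial uniquely.
Write p(x) = ax^2 + bx + c. Substituting each data point gives a linear system:
  4a + 2b + c = -16
  16a + 4b + c = -40
  25a + 5b + c = -55
Solving the system yields a = -1, b = -6, c = 0.
So p(x) = -x² - 6x.
Then p(3) = -27.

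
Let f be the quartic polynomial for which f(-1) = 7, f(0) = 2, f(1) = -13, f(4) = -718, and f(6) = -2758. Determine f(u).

f(u) = -u^4 - 6u^3 - 4u^2 - 4u + 2

Write f(u) = au^4 + bu^3 + cu^2 + du + e. Substituting each data point gives a linear system:
  a - b + c - d + e = 7
  e = 2
  a + b + c + d + e = -13
  256a + 64b + 16c + 4d + e = -718
  1296a + 216b + 36c + 6d + e = -2758
Solving the system yields a = -1, b = -6, c = -4, d = -4, e = 2.
So f(u) = -u^4 - 6u^3 - 4u^2 - 4u + 2.
Check: f(4) = -718. ✓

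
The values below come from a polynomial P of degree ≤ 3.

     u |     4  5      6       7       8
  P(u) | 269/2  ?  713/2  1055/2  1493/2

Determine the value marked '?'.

455/2

The 4 known points determine the degree-3 polynomial uniquely.
Write P(u) = au^3 + bu^2 + cu + d. Substituting each data point gives a linear system:
  64a + 16b + 4c + d = 269/2
  216a + 36b + 6c + d = 713/2
  343a + 49b + 7c + d = 1055/2
  512a + 64b + 8c + d = 1493/2
Solving the system yields a = 1, b = 3, c = 5, d = 5/2.
So P(u) = u^3 + 3u^2 + 5u + 5/2.
Then P(5) = 455/2.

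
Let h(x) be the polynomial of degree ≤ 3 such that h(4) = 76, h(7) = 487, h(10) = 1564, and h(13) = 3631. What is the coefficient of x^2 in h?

-5

Write h(x) = ax^3 + bx^2 + cx + d. Substituting each data point gives a linear system:
  64a + 16b + 4c + d = 76
  343a + 49b + 7c + d = 487
  1000a + 100b + 10c + d = 1564
  2197a + 169b + 13c + d = 3631
Solving the system yields a = 2, b = -5, c = 6, d = 4.
So h(x) = 2x^3 - 5x^2 + 6x + 4.
The coefficient of x^2 is -5.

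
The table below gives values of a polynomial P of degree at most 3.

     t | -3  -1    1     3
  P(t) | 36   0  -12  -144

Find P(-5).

Forward differences of the values at t = -3, -1, 1, 3:
  P  : 36  0  -12  -144
  Δ  : -36  -12  -132
  Δ^2: 24  -120
  Δ^3: -144
The third differences are constant, confirming degree 3.
Interpolating (Newton forward form) and evaluating at t = -5 gives P(-5) = 240.

240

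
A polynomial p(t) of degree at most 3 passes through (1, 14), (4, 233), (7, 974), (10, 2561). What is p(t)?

p(t) = 2t^3 + 5t^2 + 6t + 1

Write p(t) = at^3 + bt^2 + ct + d. Substituting each data point gives a linear system:
  a + b + c + d = 14
  64a + 16b + 4c + d = 233
  343a + 49b + 7c + d = 974
  1000a + 100b + 10c + d = 2561
Solving the system yields a = 2, b = 5, c = 6, d = 1.
So p(t) = 2t^3 + 5t^2 + 6t + 1.
Check: p(1) = 14. ✓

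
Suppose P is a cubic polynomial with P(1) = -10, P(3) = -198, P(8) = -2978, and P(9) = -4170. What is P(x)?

Using the Lagrange interpolation formula with nodes 1, 3, 8, 9:
  L_0(x) = (x - 3)(x - 8)(x - 9) / -112
  L_1(x) = (x - 1)(x - 8)(x - 9) / 60
  L_2(x) = (x - 1)(x - 3)(x - 9) / -35
  L_3(x) = (x - 1)(x - 3)(x - 8) / 48
Then P(x) = -10·L_0(x) - 198·L_1(x) - 2978·L_2(x) - 4170·L_3(x).
Expanding and collecting terms gives P(x) = -5x³ - 6x² - 5x + 6.
Check: P(1) = -10. ✓

P(x) = -5x^3 - 6x^2 - 5x + 6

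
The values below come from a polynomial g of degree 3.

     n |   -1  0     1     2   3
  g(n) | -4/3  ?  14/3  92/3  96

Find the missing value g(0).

The 4 known points determine the degree-3 polynomial uniquely.
Write g(n) = an^3 + bn^2 + cn + d. Substituting each data point gives a linear system:
  -a + b - c + d = -4/3
  a + b + c + d = 14/3
  8a + 4b + 2c + d = 92/3
  27a + 9b + 3c + d = 96
Solving the system yields a = 3, b = 5/3, c = 0, d = 0.
So g(n) = 3n^3 + (5/3)n^2.
Then g(0) = 0.

0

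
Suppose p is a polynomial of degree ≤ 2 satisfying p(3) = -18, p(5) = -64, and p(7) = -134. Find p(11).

Using the Lagrange interpolation formula with nodes 3, 5, 7:
  L_0(u) = (u - 5)(u - 7) / 8
  L_1(u) = (u - 3)(u - 7) / -4
  L_2(u) = (u - 3)(u - 5) / 8
Then p(u) = -18·L_0(u) - 64·L_1(u) - 134·L_2(u).
Expanding and collecting terms gives p(u) = -3u^2 + u + 6.
Evaluating at u = 11: p(11) = -346.

-346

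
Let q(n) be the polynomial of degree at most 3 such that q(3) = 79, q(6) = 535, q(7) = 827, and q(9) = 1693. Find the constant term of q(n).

1

Write q(n) = an^3 + bn^2 + cn + d. Substituting each data point gives a linear system:
  27a + 9b + 3c + d = 79
  216a + 36b + 6c + d = 535
  343a + 49b + 7c + d = 827
  729a + 81b + 9c + d = 1693
Solving the system yields a = 2, b = 3, c = -1, d = 1.
So q(n) = 2n^3 + 3n^2 - n + 1.
The constant term is 1.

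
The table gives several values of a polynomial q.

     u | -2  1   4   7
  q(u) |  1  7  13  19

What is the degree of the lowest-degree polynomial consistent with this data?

Forward differences of the values at u = -2, 1, 4, 7:
  q  : 1  7  13  19
  Δ  : 6  6  6
  Δ^2: 0  0
  Δ^3: 0
The first differences are constant (6) and nonzero, while all higher differences vanish, so the minimal degree is 1.

1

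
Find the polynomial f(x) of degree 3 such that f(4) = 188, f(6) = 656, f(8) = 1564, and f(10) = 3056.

f(x) = 3x^3 + x^2 - 4x - 4

Using the Lagrange interpolation formula with nodes 4, 6, 8, 10:
  L_0(x) = (x - 6)(x - 8)(x - 10) / -48
  L_1(x) = (x - 4)(x - 8)(x - 10) / 16
  L_2(x) = (x - 4)(x - 6)(x - 10) / -16
  L_3(x) = (x - 4)(x - 6)(x - 8) / 48
Then f(x) = 188·L_0(x) + 656·L_1(x) + 1564·L_2(x) + 3056·L_3(x).
Expanding and collecting terms gives f(x) = 3x^3 + x^2 - 4x - 4.
Check: f(6) = 656. ✓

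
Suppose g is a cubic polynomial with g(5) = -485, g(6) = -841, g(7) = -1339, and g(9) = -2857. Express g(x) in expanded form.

g(x) = -4x^3 + x^2 - 3x + 5

Write g(x) = ax^3 + bx^2 + cx + d. Substituting each data point gives a linear system:
  125a + 25b + 5c + d = -485
  216a + 36b + 6c + d = -841
  343a + 49b + 7c + d = -1339
  729a + 81b + 9c + d = -2857
Solving the system yields a = -4, b = 1, c = -3, d = 5.
So g(x) = -4x^3 + x^2 - 3x + 5.
Check: g(5) = -485. ✓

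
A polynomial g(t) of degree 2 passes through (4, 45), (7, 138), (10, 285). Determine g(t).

g(t) = 3t^2 - 2t + 5

Write g(t) = at^2 + bt + c. Substituting each data point gives a linear system:
  16a + 4b + c = 45
  49a + 7b + c = 138
  100a + 10b + c = 285
Solving the system yields a = 3, b = -2, c = 5.
So g(t) = 3t^2 - 2t + 5.
Check: g(10) = 285. ✓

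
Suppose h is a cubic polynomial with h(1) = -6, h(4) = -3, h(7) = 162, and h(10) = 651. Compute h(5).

26

Using the Lagrange interpolation formula with nodes 1, 4, 7, 10:
  L_0(u) = (u - 4)(u - 7)(u - 10) / -162
  L_1(u) = (u - 1)(u - 7)(u - 10) / 54
  L_2(u) = (u - 1)(u - 4)(u - 10) / -54
  L_3(u) = (u - 1)(u - 4)(u - 7) / 162
Then h(u) = -6·L_0(u) - 3·L_1(u) + 162·L_2(u) + 651·L_3(u).
Expanding and collecting terms gives h(u) = u³ - 3u² - 5u + 1.
Evaluating at u = 5: h(5) = 26.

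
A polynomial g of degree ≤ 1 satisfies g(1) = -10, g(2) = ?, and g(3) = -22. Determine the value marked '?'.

On equispaced nodes a degree-1 polynomial has vanishing second forward difference, so
  g(1) - 2·g(2) + g(3) = 0.
Substituting the known values and solving for g(2):
  -2·g(2) = 32
  g(2) = -16.

-16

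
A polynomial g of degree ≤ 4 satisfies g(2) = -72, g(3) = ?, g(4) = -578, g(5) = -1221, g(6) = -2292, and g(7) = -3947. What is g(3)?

On equispaced nodes a degree-4 polynomial has vanishing fifth forward difference, so
  - g(2) + 5·g(3) - 10·g(4) + 10·g(5) - 5·g(6) + g(7) = 0.
Substituting the known values and solving for g(3):
  5·g(3) = -1155
  g(3) = -231.

-231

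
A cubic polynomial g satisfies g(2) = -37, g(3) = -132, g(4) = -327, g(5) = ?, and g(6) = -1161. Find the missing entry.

-658

The 4 known points determine the degree-3 polynomial uniquely.
Write g(t) = at^3 + bt^2 + ct + d. Substituting each data point gives a linear system:
  8a + 4b + 2c + d = -37
  27a + 9b + 3c + d = -132
  64a + 16b + 4c + d = -327
  216a + 36b + 6c + d = -1161
Solving the system yields a = -6, b = 4, c = -1, d = -3.
So g(t) = -6t^3 + 4t^2 - t - 3.
Then g(5) = -658.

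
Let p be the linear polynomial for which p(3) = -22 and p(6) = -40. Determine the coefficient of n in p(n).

-6

Write p(n) = an + b. Substituting each data point gives a linear system:
  3a + b = -22
  6a + b = -40
Solving the system yields a = -6, b = -4.
So p(n) = -6n - 4.
The leading coefficient is -6.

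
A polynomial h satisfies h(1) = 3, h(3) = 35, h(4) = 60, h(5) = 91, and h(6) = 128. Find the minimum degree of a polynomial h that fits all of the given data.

2

Divided differences on the nodes 1, 3, 4, 5, 6:
  order 0: 3  35  60  91  128
  order 1: 16  25  31  37
  order 2: 3  3  3
  order 3: 0  0
  order 4: 0
The order-2 divided differences are all 3 (nonzero) and every higher order vanishes, so the data lies on a polynomial of degree exactly 2.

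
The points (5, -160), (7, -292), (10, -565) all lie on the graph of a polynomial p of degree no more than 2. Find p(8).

-373

Using the Lagrange interpolation formula with nodes 5, 7, 10:
  L_0(s) = (s - 7)(s - 10) / 10
  L_1(s) = (s - 5)(s - 10) / -6
  L_2(s) = (s - 5)(s - 7) / 15
Then p(s) = -160·L_0(s) - 292·L_1(s) - 565·L_2(s).
Expanding and collecting terms gives p(s) = -5s² - 6s - 5.
Evaluating at s = 8: p(8) = -373.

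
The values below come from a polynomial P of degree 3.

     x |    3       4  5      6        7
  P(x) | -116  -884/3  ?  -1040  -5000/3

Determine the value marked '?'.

-1778/3

The 4 known points determine the degree-3 polynomial uniquely.
Write P(x) = ax^3 + bx^2 + cx + d. Substituting each data point gives a linear system:
  27a + 9b + 3c + d = -116
  64a + 16b + 4c + d = -884/3
  216a + 36b + 6c + d = -1040
  343a + 49b + 7c + d = -5000/3
Solving the system yields a = -5, b = 1/3, c = 4, d = 4.
So P(x) = -5x^3 + (1/3)x^2 + 4x + 4.
Then P(5) = -1778/3.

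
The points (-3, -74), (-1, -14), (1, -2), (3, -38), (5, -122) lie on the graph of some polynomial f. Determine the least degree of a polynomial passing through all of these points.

2

Forward differences of the values at n = -3, -1, 1, 3, 5:
  f  : -74  -14  -2  -38  -122
  Δ  : 60  12  -36  -84
  Δ^2: -48  -48  -48
  Δ^3: 0  0
  Δ^4: 0
The second differences are constant (-48) and nonzero, while all higher differences vanish, so the minimal degree is 2.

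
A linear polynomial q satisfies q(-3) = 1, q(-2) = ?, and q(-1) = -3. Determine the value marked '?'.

-1

On equispaced nodes a degree-1 polynomial has vanishing second forward difference, so
  q(-3) - 2·q(-2) + q(-1) = 0.
Substituting the known values and solving for q(-2):
  -2·q(-2) = 2
  q(-2) = -1.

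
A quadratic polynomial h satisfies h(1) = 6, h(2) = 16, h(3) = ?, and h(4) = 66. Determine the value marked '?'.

36

The 3 known points determine the degree-2 polynomial uniquely.
Write h(n) = an^2 + bn + c. Substituting each data point gives a linear system:
  a + b + c = 6
  4a + 2b + c = 16
  16a + 4b + c = 66
Solving the system yields a = 5, b = -5, c = 6.
So h(n) = 5n² - 5n + 6.
Then h(3) = 36.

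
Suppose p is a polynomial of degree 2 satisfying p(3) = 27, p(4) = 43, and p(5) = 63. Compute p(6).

Using the Lagrange interpolation formula with nodes 3, 4, 5:
  L_0(x) = (x - 4)(x - 5) / 2
  L_1(x) = (x - 3)(x - 5) / -1
  L_2(x) = (x - 3)(x - 4) / 2
Then p(x) = 27·L_0(x) + 43·L_1(x) + 63·L_2(x).
Expanding and collecting terms gives p(x) = 2x² + 2x + 3.
Evaluating at x = 6: p(6) = 87.

87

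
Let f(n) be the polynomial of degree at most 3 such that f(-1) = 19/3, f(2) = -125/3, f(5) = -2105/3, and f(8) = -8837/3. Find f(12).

Forward differences of the values at n = -1, 2, 5, 8:
  f  : 19/3  -125/3  -2105/3  -8837/3
  Δ  : -48  -660  -2244
  Δ^2: -612  -1584
  Δ^3: -972
The third differences are constant, confirming degree 3.
Interpolating (Newton forward form) and evaluating at n = 12 gives f(12) = -30245/3.

-30245/3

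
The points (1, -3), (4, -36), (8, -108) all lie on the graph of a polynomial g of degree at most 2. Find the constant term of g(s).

Write g(s) = as^2 + bs + c. Substituting each data point gives a linear system:
  a + b + c = -3
  16a + 4b + c = -36
  64a + 8b + c = -108
Solving the system yields a = -1, b = -6, c = 4.
So g(s) = -s^2 - 6s + 4.
The constant term is 4.

4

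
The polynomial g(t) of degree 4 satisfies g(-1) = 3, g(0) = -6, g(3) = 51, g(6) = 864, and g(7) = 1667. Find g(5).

399

Write g(t) = at^4 + bt^3 + ct^2 + dt + e. Substituting each data point gives a linear system:
  a - b + c - d + e = 3
  e = -6
  81a + 27b + 9c + 3d + e = 51
  1296a + 216b + 36c + 6d + e = 864
  2401a + 343b + 49c + 7d + e = 1667
Solving the system yields a = 1, b = -3, c = 6, d = 1, e = -6.
So g(t) = t⁴ - 3t³ + 6t² + t - 6.
Then g(5) = 399.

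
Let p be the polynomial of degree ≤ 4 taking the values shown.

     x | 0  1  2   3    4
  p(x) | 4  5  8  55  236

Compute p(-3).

313

Using the Lagrange interpolation formula with nodes 0, 1, 2, 3, 4:
  L_0(x) = (x - 1)(x - 2)(x - 3)(x - 4) / 24
  L_1(x) = x(x - 2)(x - 3)(x - 4) / -6
  L_2(x) = x(x - 1)(x - 3)(x - 4) / 4
  L_3(x) = x(x - 1)(x - 2)(x - 4) / -6
  L_4(x) = x(x - 1)(x - 2)(x - 3) / 24
Then p(x) = 4·L_0(x) + 5·L_1(x) + 8·L_2(x) + 55·L_3(x) + 236·L_4(x).
Expanding and collecting terms gives p(x) = 2x^4 - 5x^3 + 2x^2 + 2x + 4.
Evaluating at x = -3: p(-3) = 313.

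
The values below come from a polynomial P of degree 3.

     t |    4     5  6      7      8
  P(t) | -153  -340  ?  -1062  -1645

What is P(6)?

-635

On equispaced nodes a degree-3 polynomial has vanishing fourth forward difference, so
  P(4) - 4·P(5) + 6·P(6) - 4·P(7) + P(8) = 0.
Substituting the known values and solving for P(6):
  6·P(6) = -3810
  P(6) = -635.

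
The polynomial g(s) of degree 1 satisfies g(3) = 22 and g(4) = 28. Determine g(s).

g(s) = 6s + 4

Using the Lagrange interpolation formula with nodes 3, 4:
  L_0(s) = (s - 4) / -1
  L_1(s) = (s - 3) / 1
Then g(s) = 22·L_0(s) + 28·L_1(s).
Expanding and collecting terms gives g(s) = 6s + 4.
Check: g(4) = 28. ✓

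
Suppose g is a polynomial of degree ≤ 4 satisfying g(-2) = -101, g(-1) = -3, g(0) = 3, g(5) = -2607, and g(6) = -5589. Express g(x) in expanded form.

Write g(x) = ax^4 + bx^3 + cx^2 + dx + e. Substituting each data point gives a linear system:
  16a - 8b + 4c - 2d + e = -101
  a - b + c - d + e = -3
  e = 3
  625a + 125b + 25c + 5d + e = -2607
  1296a + 216b + 36c + 6d + e = -5589
Solving the system yields a = -5, b = 4, c = 1, d = -2, e = 3.
So g(x) = -5x⁴ + 4x³ + x² - 2x + 3.
Check: g(-2) = -101. ✓

g(x) = -5x^4 + 4x^3 + x^2 - 2x + 3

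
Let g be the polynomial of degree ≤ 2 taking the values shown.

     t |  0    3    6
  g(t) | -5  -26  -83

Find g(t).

g(t) = -2t^2 - t - 5

Write g(t) = at^2 + bt + c. Substituting each data point gives a linear system:
  c = -5
  9a + 3b + c = -26
  36a + 6b + c = -83
Solving the system yields a = -2, b = -1, c = -5.
So g(t) = -2t^2 - t - 5.
Check: g(6) = -83. ✓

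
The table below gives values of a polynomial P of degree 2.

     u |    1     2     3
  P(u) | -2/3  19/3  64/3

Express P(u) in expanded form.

Write P(u) = au^2 + bu + c. Substituting each data point gives a linear system:
  a + b + c = -2/3
  4a + 2b + c = 19/3
  9a + 3b + c = 64/3
Solving the system yields a = 4, b = -5, c = 1/3.
So P(u) = 4u^2 - 5u + 1/3.
Check: P(3) = 64/3. ✓

P(u) = 4u^2 - 5u + 1/3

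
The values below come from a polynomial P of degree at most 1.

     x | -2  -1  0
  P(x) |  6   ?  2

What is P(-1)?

On equispaced nodes a degree-1 polynomial has vanishing second forward difference, so
  P(-2) - 2·P(-1) + P(0) = 0.
Substituting the known values and solving for P(-1):
  -2·P(-1) = -8
  P(-1) = 4.

4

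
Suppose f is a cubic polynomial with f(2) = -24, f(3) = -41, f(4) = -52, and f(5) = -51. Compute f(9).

193

Forward differences of the values at n = 2, 3, 4, 5:
  f  : -24  -41  -52  -51
  Δ  : -17  -11  1
  Δ^2: 6  12
  Δ^3: 6
The third differences are constant, confirming degree 3.
Interpolating (Newton forward form) and evaluating at n = 9 gives f(9) = 193.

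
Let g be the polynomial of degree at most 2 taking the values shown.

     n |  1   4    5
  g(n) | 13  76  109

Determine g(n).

Using the Lagrange interpolation formula with nodes 1, 4, 5:
  L_0(n) = (n - 4)(n - 5) / 12
  L_1(n) = (n - 1)(n - 5) / -3
  L_2(n) = (n - 1)(n - 4) / 4
Then g(n) = 13·L_0(n) + 76·L_1(n) + 109·L_2(n).
Expanding and collecting terms gives g(n) = 3n² + 6n + 4.
Check: g(5) = 109. ✓

g(n) = 3n^2 + 6n + 4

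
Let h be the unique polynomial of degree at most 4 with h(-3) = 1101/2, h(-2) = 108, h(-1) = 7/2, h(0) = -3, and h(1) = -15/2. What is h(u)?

Using the Lagrange interpolation formula with nodes -3, -2, -1, 0, 1:
  L_0(u) = (u + 2)(u + 1)u(u - 1) / 24
  L_1(u) = (u + 3)(u + 1)u(u - 1) / -6
  L_2(u) = (u + 3)(u + 2)u(u - 1) / 4
  L_3(u) = (u + 3)(u + 2)(u + 1)(u - 1) / -6
  L_4(u) = (u + 3)(u + 2)(u + 1)u / 24
Then h(u) = 1101/2·L_0(u) + 108·L_1(u) + 7/2·L_2(u) - 3·L_3(u) - 15/2·L_4(u).
Expanding and collecting terms gives h(u) = 6u⁴ - 4u³ - 5u² - (3/2)u - 3.
Check: h(-2) = 108. ✓

h(u) = 6u^4 - 4u^3 - 5u^2 - (3/2)u - 3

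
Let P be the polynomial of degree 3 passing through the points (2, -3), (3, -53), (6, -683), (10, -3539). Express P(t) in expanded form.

P(t) = -4t^3 + 4t^2 + 6t + 1

Write P(t) = at^3 + bt^2 + ct + d. Substituting each data point gives a linear system:
  8a + 4b + 2c + d = -3
  27a + 9b + 3c + d = -53
  216a + 36b + 6c + d = -683
  1000a + 100b + 10c + d = -3539
Solving the system yields a = -4, b = 4, c = 6, d = 1.
So P(t) = -4t^3 + 4t^2 + 6t + 1.
Check: P(10) = -3539. ✓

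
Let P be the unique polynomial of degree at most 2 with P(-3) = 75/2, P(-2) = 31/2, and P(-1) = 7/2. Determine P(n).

P(n) = 5n^2 + 3n + 3/2

Using the Lagrange interpolation formula with nodes -3, -2, -1:
  L_0(n) = (n + 2)(n + 1) / 2
  L_1(n) = (n + 3)(n + 1) / -1
  L_2(n) = (n + 3)(n + 2) / 2
Then P(n) = 75/2·L_0(n) + 31/2·L_1(n) + 7/2·L_2(n).
Expanding and collecting terms gives P(n) = 5n^2 + 3n + 3/2.
Check: P(-2) = 31/2. ✓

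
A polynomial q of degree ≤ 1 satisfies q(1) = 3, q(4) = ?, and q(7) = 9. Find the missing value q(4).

The 2 known points determine the degree-1 polynomial uniquely.
Write q(n) = an + b. Substituting each data point gives a linear system:
  a + b = 3
  7a + b = 9
Solving the system yields a = 1, b = 2.
So q(n) = n + 2.
Then q(4) = 6.

6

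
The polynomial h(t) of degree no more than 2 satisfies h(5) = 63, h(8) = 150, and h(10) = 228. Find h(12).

Write h(t) = at^2 + bt + c. Substituting each data point gives a linear system:
  25a + 5b + c = 63
  64a + 8b + c = 150
  100a + 10b + c = 228
Solving the system yields a = 2, b = 3, c = -2.
So h(t) = 2t^2 + 3t - 2.
Then h(12) = 322.

322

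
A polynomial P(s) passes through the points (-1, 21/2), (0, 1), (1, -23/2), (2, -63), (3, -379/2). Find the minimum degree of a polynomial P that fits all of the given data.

3

Forward differences of the values at s = -1, 0, 1, 2, 3:
  P  : 21/2  1  -23/2  -63  -379/2
  Δ  : -19/2  -25/2  -103/2  -253/2
  Δ^2: -3  -39  -75
  Δ^3: -36  -36
  Δ^4: 0
The third differences are constant (-36) and nonzero, while all higher differences vanish, so the minimal degree is 3.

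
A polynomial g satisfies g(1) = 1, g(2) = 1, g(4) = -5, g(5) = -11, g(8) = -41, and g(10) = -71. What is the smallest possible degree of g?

Divided differences on the nodes 1, 2, 4, 5, 8, 10:
  order 0: 1  1  -5  -11  -41  -71
  order 1: 0  -3  -6  -10  -15
  order 2: -1  -1  -1  -1
  order 3: 0  0  0
  order 4: 0  0
  order 5: 0
The order-2 divided differences are all -1 (nonzero) and every higher order vanishes, so the data lies on a polynomial of degree exactly 2.

2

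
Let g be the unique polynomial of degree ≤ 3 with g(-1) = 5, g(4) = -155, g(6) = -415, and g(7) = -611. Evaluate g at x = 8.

-859

Using the Lagrange interpolation formula with nodes -1, 4, 6, 7:
  L_0(x) = (x - 4)(x - 6)(x - 7) / -280
  L_1(x) = (x + 1)(x - 6)(x - 7) / 30
  L_2(x) = (x + 1)(x - 4)(x - 7) / -14
  L_3(x) = (x + 1)(x - 4)(x - 6) / 24
Then g(x) = 5·L_0(x) - 155·L_1(x) - 415·L_2(x) - 611·L_3(x).
Expanding and collecting terms gives g(x) = -x^3 - 5x^2 - 4x + 5.
Evaluating at x = 8: g(8) = -859.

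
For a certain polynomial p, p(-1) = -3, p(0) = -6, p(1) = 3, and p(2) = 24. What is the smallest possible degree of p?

Forward differences of the values at s = -1, 0, 1, 2:
  p  : -3  -6  3  24
  Δ  : -3  9  21
  Δ^2: 12  12
  Δ^3: 0
The second differences are constant (12) and nonzero, while all higher differences vanish, so the minimal degree is 2.

2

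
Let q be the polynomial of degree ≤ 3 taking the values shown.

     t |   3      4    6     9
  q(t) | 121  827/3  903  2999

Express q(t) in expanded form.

Write q(t) = at^3 + bt^2 + ct + d. Substituting each data point gives a linear system:
  27a + 9b + 3c + d = 121
  64a + 16b + 4c + d = 827/3
  216a + 36b + 6c + d = 903
  729a + 81b + 9c + d = 2999
Solving the system yields a = 4, b = 1, c = -1/3, d = 5.
So q(t) = 4t^3 + t^2 - (1/3)t + 5.
Check: q(6) = 903. ✓

q(t) = 4t^3 + t^2 - (1/3)t + 5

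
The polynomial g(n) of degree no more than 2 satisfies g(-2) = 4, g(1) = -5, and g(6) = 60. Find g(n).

g(n) = 2n^2 - n - 6

Using the Lagrange interpolation formula with nodes -2, 1, 6:
  L_0(n) = (n - 1)(n - 6) / 24
  L_1(n) = (n + 2)(n - 6) / -15
  L_2(n) = (n + 2)(n - 1) / 40
Then g(n) = 4·L_0(n) - 5·L_1(n) + 60·L_2(n).
Expanding and collecting terms gives g(n) = 2n² - n - 6.
Check: g(6) = 60. ✓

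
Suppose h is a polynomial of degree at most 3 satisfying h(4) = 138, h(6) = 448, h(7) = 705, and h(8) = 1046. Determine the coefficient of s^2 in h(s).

Write h(s) = as^3 + bs^2 + cs + d. Substituting each data point gives a linear system:
  64a + 16b + 4c + d = 138
  216a + 36b + 6c + d = 448
  343a + 49b + 7c + d = 705
  512a + 64b + 8c + d = 1046
Solving the system yields a = 2, b = 0, c = 3, d = -2.
So h(s) = 2s³ + 3s - 2.
The coefficient of s^2 is 0.

0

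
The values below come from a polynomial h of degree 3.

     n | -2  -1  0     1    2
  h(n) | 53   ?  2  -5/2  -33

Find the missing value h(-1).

21/2

The 4 known points determine the degree-3 polynomial uniquely.
Write h(n) = an^3 + bn^2 + cn + d. Substituting each data point gives a linear system:
  -8a + 4b - 2c + d = 53
  d = 2
  a + b + c + d = -5/2
  8a + 4b + 2c + d = -33
Solving the system yields a = -5, b = 2, c = -3/2, d = 2.
So h(n) = -5n^3 + 2n^2 - (3/2)n + 2.
Then h(-1) = 21/2.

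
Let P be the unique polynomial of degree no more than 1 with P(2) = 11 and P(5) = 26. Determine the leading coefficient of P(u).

5

Write P(u) = au + b. Substituting each data point gives a linear system:
  2a + b = 11
  5a + b = 26
Solving the system yields a = 5, b = 1.
So P(u) = 5u + 1.
The leading coefficient is 5.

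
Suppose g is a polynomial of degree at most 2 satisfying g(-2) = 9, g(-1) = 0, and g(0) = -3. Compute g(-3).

Write g(t) = at^2 + bt + c. Substituting each data point gives a linear system:
  4a - 2b + c = 9
  a - b + c = 0
  c = -3
Solving the system yields a = 3, b = 0, c = -3.
So g(t) = 3t² - 3.
Then g(-3) = 24.

24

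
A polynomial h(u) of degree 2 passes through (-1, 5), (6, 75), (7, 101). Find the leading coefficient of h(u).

2

Write h(u) = au^2 + bu + c. Substituting each data point gives a linear system:
  a - b + c = 5
  36a + 6b + c = 75
  49a + 7b + c = 101
Solving the system yields a = 2, b = 0, c = 3.
So h(u) = 2u^2 + 3.
The leading coefficient is 2.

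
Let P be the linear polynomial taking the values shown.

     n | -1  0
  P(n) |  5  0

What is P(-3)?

Write P(n) = an + b. Substituting each data point gives a linear system:
  -a + b = 5
  b = 0
Solving the system yields a = -5, b = 0.
So P(n) = -5n.
Then P(-3) = 15.

15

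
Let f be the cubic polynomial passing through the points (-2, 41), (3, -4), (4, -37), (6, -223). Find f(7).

Using the Lagrange interpolation formula with nodes -2, 3, 4, 6:
  L_0(n) = (n - 3)(n - 4)(n - 6) / -240
  L_1(n) = (n + 2)(n - 4)(n - 6) / 15
  L_2(n) = (n + 2)(n - 3)(n - 6) / -12
  L_3(n) = (n + 2)(n - 3)(n - 4) / 48
Then f(n) = 41·L_0(n) - 4·L_1(n) - 37·L_2(n) - 223·L_3(n).
Expanding and collecting terms gives f(n) = -2n^3 + 6n^2 - n - 1.
Evaluating at n = 7: f(7) = -400.

-400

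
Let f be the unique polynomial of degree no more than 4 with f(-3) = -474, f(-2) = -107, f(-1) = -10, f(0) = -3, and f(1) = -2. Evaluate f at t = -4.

-1387

Using the Lagrange interpolation formula with nodes -3, -2, -1, 0, 1:
  L_0(t) = (t + 2)(t + 1)t(t - 1) / 24
  L_1(t) = (t + 3)(t + 1)t(t - 1) / -6
  L_2(t) = (t + 3)(t + 2)t(t - 1) / 4
  L_3(t) = (t + 3)(t + 2)(t + 1)(t - 1) / -6
  L_4(t) = (t + 3)(t + 2)(t + 1)t / 24
Then f(t) = -474·L_0(t) - 107·L_1(t) - 10·L_2(t) - 3·L_3(t) - 2·L_4(t).
Expanding and collecting terms gives f(t) = -4t⁴ + 6t³ + t² - 2t - 3.
Evaluating at t = -4: f(-4) = -1387.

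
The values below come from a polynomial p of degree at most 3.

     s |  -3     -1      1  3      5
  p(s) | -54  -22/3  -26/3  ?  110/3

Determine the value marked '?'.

The 4 known points determine the degree-3 polynomial uniquely.
Write p(s) = as^3 + bs^2 + cs + d. Substituting each data point gives a linear system:
  -27a + 9b - 3c + d = -54
  -a + b - c + d = -22/3
  a + b + c + d = -26/3
  125a + 25b + 5c + d = 110/3
Solving the system yields a = 1, b = -3, c = -5/3, d = -5.
So p(s) = s³ - 3s² - (5/3)s - 5.
Then p(3) = -10.

-10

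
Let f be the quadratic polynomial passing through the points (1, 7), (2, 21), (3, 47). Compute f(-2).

37

Using the Lagrange interpolation formula with nodes 1, 2, 3:
  L_0(t) = (t - 2)(t - 3) / 2
  L_1(t) = (t - 1)(t - 3) / -1
  L_2(t) = (t - 1)(t - 2) / 2
Then f(t) = 7·L_0(t) + 21·L_1(t) + 47·L_2(t).
Expanding and collecting terms gives f(t) = 6t^2 - 4t + 5.
Evaluating at t = -2: f(-2) = 37.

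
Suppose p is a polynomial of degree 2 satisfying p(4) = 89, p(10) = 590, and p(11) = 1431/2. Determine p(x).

p(x) = 6x^2 - (1/2)x - 5

Write p(x) = ax^2 + bx + c. Substituting each data point gives a linear system:
  16a + 4b + c = 89
  100a + 10b + c = 590
  121a + 11b + c = 1431/2
Solving the system yields a = 6, b = -1/2, c = -5.
So p(x) = 6x^2 - (1/2)x - 5.
Check: p(4) = 89. ✓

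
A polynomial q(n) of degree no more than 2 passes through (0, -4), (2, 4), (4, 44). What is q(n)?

Write q(n) = an^2 + bn + c. Substituting each data point gives a linear system:
  c = -4
  4a + 2b + c = 4
  16a + 4b + c = 44
Solving the system yields a = 4, b = -4, c = -4.
So q(n) = 4n² - 4n - 4.
Check: q(2) = 4. ✓

q(n) = 4n^2 - 4n - 4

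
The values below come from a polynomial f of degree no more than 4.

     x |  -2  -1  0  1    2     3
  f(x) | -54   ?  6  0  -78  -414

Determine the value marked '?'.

6

The 5 known points determine the degree-4 polynomial uniquely.
Write f(x) = ax^4 + bx^3 + cx^2 + dx + e. Substituting each data point gives a linear system:
  16a - 8b + 4c - 2d + e = -54
  e = 6
  a + b + c + d + e = 0
  16a + 8b + 4c + 2d + e = -78
  81a + 27b + 9c + 3d + e = -414
Solving the system yields a = -5, b = -1, c = 2, d = -2, e = 6.
So f(x) = -5x^4 - x^3 + 2x^2 - 2x + 6.
Then f(-1) = 6.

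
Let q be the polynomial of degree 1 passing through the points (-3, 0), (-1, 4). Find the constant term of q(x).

Write q(x) = ax + b. Substituting each data point gives a linear system:
  -3a + b = 0
  -a + b = 4
Solving the system yields a = 2, b = 6.
So q(x) = 2x + 6.
The constant term is 6.

6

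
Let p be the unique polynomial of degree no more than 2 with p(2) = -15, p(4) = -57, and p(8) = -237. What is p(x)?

p(x) = -4x^2 + 3x - 5

Using the Lagrange interpolation formula with nodes 2, 4, 8:
  L_0(x) = (x - 4)(x - 8) / 12
  L_1(x) = (x - 2)(x - 8) / -8
  L_2(x) = (x - 2)(x - 4) / 24
Then p(x) = -15·L_0(x) - 57·L_1(x) - 237·L_2(x).
Expanding and collecting terms gives p(x) = -4x² + 3x - 5.
Check: p(8) = -237. ✓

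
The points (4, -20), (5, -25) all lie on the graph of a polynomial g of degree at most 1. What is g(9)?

-45

Using the Lagrange interpolation formula with nodes 4, 5:
  L_0(n) = (n - 5) / -1
  L_1(n) = (n - 4) / 1
Then g(n) = -20·L_0(n) - 25·L_1(n).
Expanding and collecting terms gives g(n) = -5n.
Evaluating at n = 9: g(9) = -45.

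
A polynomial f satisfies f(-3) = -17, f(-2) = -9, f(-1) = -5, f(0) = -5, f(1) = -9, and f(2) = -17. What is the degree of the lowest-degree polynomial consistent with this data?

Forward differences of the values at x = -3, -2, -1, 0, 1, 2:
  f  : -17  -9  -5  -5  -9  -17
  Δ  : 8  4  0  -4  -8
  Δ^2: -4  -4  -4  -4
  Δ^3: 0  0  0
  Δ^4: 0  0
  Δ^5: 0
The second differences are constant (-4) and nonzero, while all higher differences vanish, so the minimal degree is 2.

2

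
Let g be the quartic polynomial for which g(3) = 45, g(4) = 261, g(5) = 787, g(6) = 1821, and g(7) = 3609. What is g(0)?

Forward differences of the values at t = 3, 4, 5, 6, 7:
  g  : 45  261  787  1821  3609
  Δ  : 216  526  1034  1788
  Δ^2: 310  508  754
  Δ^3: 198  246
  Δ^4: 48
The fourth differences are constant, confirming degree 4.
Interpolating (Newton forward form) and evaluating at t = 0 gives g(0) = -3.

-3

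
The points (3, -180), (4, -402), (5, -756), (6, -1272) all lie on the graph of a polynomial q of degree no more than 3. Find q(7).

Forward differences of the values at u = 3, 4, 5, 6:
  q  : -180  -402  -756  -1272
  Δ  : -222  -354  -516
  Δ^2: -132  -162
  Δ^3: -30
The third differences are constant, confirming degree 3.
Interpolating (Newton forward form) and evaluating at u = 7 gives q(7) = -1980.

-1980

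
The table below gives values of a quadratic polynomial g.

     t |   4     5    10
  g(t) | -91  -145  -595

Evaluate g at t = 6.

-211

Using the Lagrange interpolation formula with nodes 4, 5, 10:
  L_0(t) = (t - 5)(t - 10) / 6
  L_1(t) = (t - 4)(t - 10) / -5
  L_2(t) = (t - 4)(t - 5) / 30
Then g(t) = -91·L_0(t) - 145·L_1(t) - 595·L_2(t).
Expanding and collecting terms gives g(t) = -6t^2 + 5.
Evaluating at t = 6: g(6) = -211.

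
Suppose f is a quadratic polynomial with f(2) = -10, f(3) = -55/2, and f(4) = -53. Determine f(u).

f(u) = -4u^2 + (5/2)u + 1

Using the Lagrange interpolation formula with nodes 2, 3, 4:
  L_0(u) = (u - 3)(u - 4) / 2
  L_1(u) = (u - 2)(u - 4) / -1
  L_2(u) = (u - 2)(u - 3) / 2
Then f(u) = -10·L_0(u) - 55/2·L_1(u) - 53·L_2(u).
Expanding and collecting terms gives f(u) = -4u^2 + (5/2)u + 1.
Check: f(4) = -53. ✓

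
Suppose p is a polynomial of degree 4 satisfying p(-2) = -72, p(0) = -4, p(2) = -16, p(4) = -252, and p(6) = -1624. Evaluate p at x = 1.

-9

Using the Lagrange interpolation formula with nodes -2, 0, 2, 4, 6:
  L_0(x) = x(x - 2)(x - 4)(x - 6) / 384
  L_1(x) = (x + 2)(x - 2)(x - 4)(x - 6) / -96
  L_2(x) = (x + 2)x(x - 4)(x - 6) / 64
  L_3(x) = (x + 2)x(x - 2)(x - 6) / -96
  L_4(x) = (x + 2)x(x - 2)(x - 4) / 384
Then p(x) = -72·L_0(x) - 4·L_1(x) - 16·L_2(x) - 252·L_3(x) - 1624·L_4(x).
Expanding and collecting terms gives p(x) = -2x^4 + 5x^3 - 2x^2 - 6x - 4.
Evaluating at x = 1: p(1) = -9.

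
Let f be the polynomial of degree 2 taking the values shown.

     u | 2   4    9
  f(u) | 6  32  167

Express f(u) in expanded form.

Write f(u) = au^2 + bu + c. Substituting each data point gives a linear system:
  4a + 2b + c = 6
  16a + 4b + c = 32
  81a + 9b + c = 167
Solving the system yields a = 2, b = 1, c = -4.
So f(u) = 2u^2 + u - 4.
Check: f(9) = 167. ✓

f(u) = 2u^2 + u - 4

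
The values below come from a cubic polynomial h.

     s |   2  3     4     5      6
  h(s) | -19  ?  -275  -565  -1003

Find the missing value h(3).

-103

The 4 known points determine the degree-3 polynomial uniquely.
Write h(s) = as^3 + bs^2 + cs + d. Substituting each data point gives a linear system:
  8a + 4b + 2c + d = -19
  64a + 16b + 4c + d = -275
  125a + 25b + 5c + d = -565
  216a + 36b + 6c + d = -1003
Solving the system yields a = -5, b = 1, c = 6, d = 5.
So h(s) = -5s^3 + s^2 + 6s + 5.
Then h(3) = -103.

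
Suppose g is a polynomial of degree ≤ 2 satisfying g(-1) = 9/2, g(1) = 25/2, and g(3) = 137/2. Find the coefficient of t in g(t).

Write g(t) = at^2 + bt + c. Substituting each data point gives a linear system:
  a - b + c = 9/2
  a + b + c = 25/2
  9a + 3b + c = 137/2
Solving the system yields a = 6, b = 4, c = 5/2.
So g(t) = 6t^2 + 4t + 5/2.
The coefficient of t is 4.

4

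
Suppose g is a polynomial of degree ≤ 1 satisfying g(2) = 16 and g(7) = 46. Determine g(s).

g(s) = 6s + 4

Using the Lagrange interpolation formula with nodes 2, 7:
  L_0(s) = (s - 7) / -5
  L_1(s) = (s - 2) / 5
Then g(s) = 16·L_0(s) + 46·L_1(s).
Expanding and collecting terms gives g(s) = 6s + 4.
Check: g(7) = 46. ✓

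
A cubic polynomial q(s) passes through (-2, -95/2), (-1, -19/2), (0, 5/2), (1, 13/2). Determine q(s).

Write q(s) = as^3 + bs^2 + cs + d. Substituting each data point gives a linear system:
  -8a + 4b - 2c + d = -95/2
  -a + b - c + d = -19/2
  d = 5/2
  a + b + c + d = 13/2
Solving the system yields a = 3, b = -4, c = 5, d = 5/2.
So q(s) = 3s^3 - 4s^2 + 5s + 5/2.
Check: q(-2) = -95/2. ✓

q(s) = 3s^3 - 4s^2 + 5s + 5/2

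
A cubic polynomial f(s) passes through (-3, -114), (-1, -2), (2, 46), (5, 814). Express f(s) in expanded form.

f(s) = 6s^3 + 4s^2 - 6s - 6

Using the Lagrange interpolation formula with nodes -3, -1, 2, 5:
  L_0(s) = (s + 1)(s - 2)(s - 5) / -80
  L_1(s) = (s + 3)(s - 2)(s - 5) / 36
  L_2(s) = (s + 3)(s + 1)(s - 5) / -45
  L_3(s) = (s + 3)(s + 1)(s - 2) / 144
Then f(s) = -114·L_0(s) - 2·L_1(s) + 46·L_2(s) + 814·L_3(s).
Expanding and collecting terms gives f(s) = 6s^3 + 4s^2 - 6s - 6.
Check: f(5) = 814. ✓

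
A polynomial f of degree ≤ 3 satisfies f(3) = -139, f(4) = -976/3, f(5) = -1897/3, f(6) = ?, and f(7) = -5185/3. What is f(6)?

On equispaced nodes a degree-3 polynomial has vanishing fourth forward difference, so
  f(3) - 4·f(4) + 6·f(5) - 4·f(6) + f(7) = 0.
Substituting the known values and solving for f(6):
  -4·f(6) = 4360
  f(6) = -1090.

-1090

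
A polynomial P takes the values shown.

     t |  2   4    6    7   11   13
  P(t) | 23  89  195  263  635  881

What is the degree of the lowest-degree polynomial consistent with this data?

Divided differences on the nodes 2, 4, 6, 7, 11, 13:
  order 0: 23  89  195  263  635  881
  order 1: 33  53  68  93  123
  order 2: 5  5  5  5
  order 3: 0  0  0
  order 4: 0  0
  order 5: 0
The order-2 divided differences are all 5 (nonzero) and every higher order vanishes, so the data lies on a polynomial of degree exactly 2.

2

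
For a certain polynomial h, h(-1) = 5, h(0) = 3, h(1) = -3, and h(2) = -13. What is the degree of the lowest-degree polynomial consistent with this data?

2

Forward differences of the values at s = -1, 0, 1, 2:
  h  : 5  3  -3  -13
  Δ  : -2  -6  -10
  Δ^2: -4  -4
  Δ^3: 0
The second differences are constant (-4) and nonzero, while all higher differences vanish, so the minimal degree is 2.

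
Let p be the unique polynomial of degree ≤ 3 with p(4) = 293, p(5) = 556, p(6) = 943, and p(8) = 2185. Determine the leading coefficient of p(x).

4

Write p(x) = ax^3 + bx^2 + cx + d. Substituting each data point gives a linear system:
  64a + 16b + 4c + d = 293
  125a + 25b + 5c + d = 556
  216a + 36b + 6c + d = 943
  512a + 64b + 8c + d = 2185
Solving the system yields a = 4, b = 2, c = 1, d = 1.
So p(x) = 4x^3 + 2x^2 + x + 1.
The leading coefficient is 4.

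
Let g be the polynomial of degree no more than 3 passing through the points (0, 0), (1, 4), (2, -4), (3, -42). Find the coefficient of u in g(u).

4

Write g(u) = au^3 + bu^2 + cu + d. Substituting each data point gives a linear system:
  d = 0
  a + b + c + d = 4
  8a + 4b + 2c + d = -4
  27a + 9b + 3c + d = -42
Solving the system yields a = -3, b = 3, c = 4, d = 0.
So g(u) = -3u^3 + 3u^2 + 4u.
The coefficient of u is 4.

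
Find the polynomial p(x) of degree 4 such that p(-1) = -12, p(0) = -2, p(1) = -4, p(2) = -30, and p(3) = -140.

p(x) = -2x^4 + 2x^3 - 4x^2 + 2x - 2

Write p(x) = ax^4 + bx^3 + cx^2 + dx + e. Substituting each data point gives a linear system:
  a - b + c - d + e = -12
  e = -2
  a + b + c + d + e = -4
  16a + 8b + 4c + 2d + e = -30
  81a + 27b + 9c + 3d + e = -140
Solving the system yields a = -2, b = 2, c = -4, d = 2, e = -2.
So p(x) = -2x^4 + 2x^3 - 4x^2 + 2x - 2.
Check: p(0) = -2. ✓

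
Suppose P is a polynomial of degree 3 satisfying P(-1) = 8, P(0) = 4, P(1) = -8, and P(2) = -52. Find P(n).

P(n) = -4n^3 - 4n^2 - 4n + 4

Write P(n) = an^3 + bn^2 + cn + d. Substituting each data point gives a linear system:
  -a + b - c + d = 8
  d = 4
  a + b + c + d = -8
  8a + 4b + 2c + d = -52
Solving the system yields a = -4, b = -4, c = -4, d = 4.
So P(n) = -4n³ - 4n² - 4n + 4.
Check: P(1) = -8. ✓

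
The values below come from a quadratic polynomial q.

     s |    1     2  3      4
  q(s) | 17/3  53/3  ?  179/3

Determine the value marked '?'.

107/3

The 3 known points determine the degree-2 polynomial uniquely.
Write q(s) = as^2 + bs + c. Substituting each data point gives a linear system:
  a + b + c = 17/3
  4a + 2b + c = 53/3
  16a + 4b + c = 179/3
Solving the system yields a = 3, b = 3, c = -1/3.
So q(s) = 3s² + 3s - 1/3.
Then q(3) = 107/3.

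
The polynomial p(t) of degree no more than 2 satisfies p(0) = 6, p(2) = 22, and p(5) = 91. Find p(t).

p(t) = 3t^2 + 2t + 6

Write p(t) = at^2 + bt + c. Substituting each data point gives a linear system:
  c = 6
  4a + 2b + c = 22
  25a + 5b + c = 91
Solving the system yields a = 3, b = 2, c = 6.
So p(t) = 3t^2 + 2t + 6.
Check: p(2) = 22. ✓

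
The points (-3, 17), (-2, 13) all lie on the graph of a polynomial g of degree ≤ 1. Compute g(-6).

Write g(t) = at + b. Substituting each data point gives a linear system:
  -3a + b = 17
  -2a + b = 13
Solving the system yields a = -4, b = 5.
So g(t) = -4t + 5.
Then g(-6) = 29.

29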